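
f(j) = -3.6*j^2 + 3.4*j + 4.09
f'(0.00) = 3.40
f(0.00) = 4.09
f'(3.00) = -18.20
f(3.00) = -18.11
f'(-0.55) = 7.36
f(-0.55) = 1.13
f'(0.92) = -3.22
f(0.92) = 4.17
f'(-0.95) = 10.24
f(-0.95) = -2.39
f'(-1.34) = 13.05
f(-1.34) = -6.93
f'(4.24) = -27.13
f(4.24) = -46.21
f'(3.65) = -22.88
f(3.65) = -31.46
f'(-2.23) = 19.46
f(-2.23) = -21.39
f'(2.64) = -15.61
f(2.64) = -12.02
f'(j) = 3.4 - 7.2*j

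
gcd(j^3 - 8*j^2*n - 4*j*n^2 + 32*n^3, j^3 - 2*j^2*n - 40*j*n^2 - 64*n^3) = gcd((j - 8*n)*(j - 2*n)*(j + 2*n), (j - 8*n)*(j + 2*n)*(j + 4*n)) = j^2 - 6*j*n - 16*n^2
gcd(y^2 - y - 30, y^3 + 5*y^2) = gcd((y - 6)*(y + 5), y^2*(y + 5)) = y + 5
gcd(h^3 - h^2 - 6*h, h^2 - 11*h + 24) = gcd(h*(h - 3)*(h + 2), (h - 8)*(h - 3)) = h - 3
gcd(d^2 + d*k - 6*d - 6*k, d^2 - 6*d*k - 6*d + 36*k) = d - 6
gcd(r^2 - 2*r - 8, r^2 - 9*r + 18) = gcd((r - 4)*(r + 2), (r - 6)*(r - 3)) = 1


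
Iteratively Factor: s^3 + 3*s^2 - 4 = (s + 2)*(s^2 + s - 2) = (s - 1)*(s + 2)*(s + 2)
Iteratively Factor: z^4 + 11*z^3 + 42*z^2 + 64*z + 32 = (z + 2)*(z^3 + 9*z^2 + 24*z + 16) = (z + 2)*(z + 4)*(z^2 + 5*z + 4) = (z + 2)*(z + 4)^2*(z + 1)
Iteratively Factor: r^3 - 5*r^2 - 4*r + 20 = (r - 2)*(r^2 - 3*r - 10) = (r - 2)*(r + 2)*(r - 5)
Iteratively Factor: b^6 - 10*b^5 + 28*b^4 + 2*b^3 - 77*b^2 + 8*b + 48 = (b - 3)*(b^5 - 7*b^4 + 7*b^3 + 23*b^2 - 8*b - 16) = (b - 3)*(b - 1)*(b^4 - 6*b^3 + b^2 + 24*b + 16) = (b - 4)*(b - 3)*(b - 1)*(b^3 - 2*b^2 - 7*b - 4) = (b - 4)*(b - 3)*(b - 1)*(b + 1)*(b^2 - 3*b - 4) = (b - 4)^2*(b - 3)*(b - 1)*(b + 1)*(b + 1)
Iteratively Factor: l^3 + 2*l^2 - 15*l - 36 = (l - 4)*(l^2 + 6*l + 9) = (l - 4)*(l + 3)*(l + 3)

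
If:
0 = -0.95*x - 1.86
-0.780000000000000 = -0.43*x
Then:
No Solution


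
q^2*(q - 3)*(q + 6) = q^4 + 3*q^3 - 18*q^2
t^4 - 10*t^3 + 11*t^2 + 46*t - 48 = (t - 8)*(t - 3)*(t - 1)*(t + 2)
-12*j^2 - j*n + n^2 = (-4*j + n)*(3*j + n)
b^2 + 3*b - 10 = (b - 2)*(b + 5)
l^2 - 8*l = l*(l - 8)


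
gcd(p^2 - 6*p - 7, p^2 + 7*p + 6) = p + 1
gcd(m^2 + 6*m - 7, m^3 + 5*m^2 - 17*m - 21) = m + 7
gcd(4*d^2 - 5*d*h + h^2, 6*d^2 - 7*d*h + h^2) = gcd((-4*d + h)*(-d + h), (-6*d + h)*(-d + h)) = d - h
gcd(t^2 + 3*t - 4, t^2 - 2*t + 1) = t - 1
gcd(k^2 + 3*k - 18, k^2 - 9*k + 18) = k - 3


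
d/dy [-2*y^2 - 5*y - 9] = -4*y - 5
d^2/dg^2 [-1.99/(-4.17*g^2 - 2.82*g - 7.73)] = (-69.207822*g^2 - 46.802412*g + 1.99*(8.34*g + 2.82)*(16.68*g + 5.64) - 128.291718)/(4.17*g^2 + 2.82*g + 7.73)^3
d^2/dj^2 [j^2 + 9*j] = 2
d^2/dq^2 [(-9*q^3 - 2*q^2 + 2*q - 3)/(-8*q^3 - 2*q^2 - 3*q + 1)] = 2*(-16*q^6 - 1032*q^5 + 1344*q^4 + 623*q^3 + 87*q^2 + 141*q + 29)/(512*q^9 + 384*q^8 + 672*q^7 + 104*q^6 + 156*q^5 - 102*q^4 + 15*q^3 - 21*q^2 + 9*q - 1)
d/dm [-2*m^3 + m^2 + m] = -6*m^2 + 2*m + 1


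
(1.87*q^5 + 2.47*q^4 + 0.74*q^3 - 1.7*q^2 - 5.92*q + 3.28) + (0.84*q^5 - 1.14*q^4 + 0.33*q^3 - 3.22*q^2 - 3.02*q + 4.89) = 2.71*q^5 + 1.33*q^4 + 1.07*q^3 - 4.92*q^2 - 8.94*q + 8.17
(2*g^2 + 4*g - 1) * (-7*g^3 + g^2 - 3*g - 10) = -14*g^5 - 26*g^4 + 5*g^3 - 33*g^2 - 37*g + 10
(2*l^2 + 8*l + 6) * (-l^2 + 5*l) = -2*l^4 + 2*l^3 + 34*l^2 + 30*l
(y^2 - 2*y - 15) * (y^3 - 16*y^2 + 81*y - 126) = y^5 - 18*y^4 + 98*y^3 - 48*y^2 - 963*y + 1890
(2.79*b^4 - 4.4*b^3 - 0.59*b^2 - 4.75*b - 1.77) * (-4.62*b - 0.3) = -12.8898*b^5 + 19.491*b^4 + 4.0458*b^3 + 22.122*b^2 + 9.6024*b + 0.531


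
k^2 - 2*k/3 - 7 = (k - 3)*(k + 7/3)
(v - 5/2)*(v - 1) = v^2 - 7*v/2 + 5/2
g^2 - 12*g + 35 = (g - 7)*(g - 5)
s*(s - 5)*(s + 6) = s^3 + s^2 - 30*s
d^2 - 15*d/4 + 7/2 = (d - 2)*(d - 7/4)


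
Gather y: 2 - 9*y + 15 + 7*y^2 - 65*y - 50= 7*y^2 - 74*y - 33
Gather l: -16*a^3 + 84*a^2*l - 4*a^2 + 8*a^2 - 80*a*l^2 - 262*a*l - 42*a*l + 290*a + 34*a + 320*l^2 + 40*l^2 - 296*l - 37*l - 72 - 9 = -16*a^3 + 4*a^2 + 324*a + l^2*(360 - 80*a) + l*(84*a^2 - 304*a - 333) - 81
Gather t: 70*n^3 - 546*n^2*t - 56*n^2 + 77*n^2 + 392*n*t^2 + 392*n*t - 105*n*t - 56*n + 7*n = 70*n^3 + 21*n^2 + 392*n*t^2 - 49*n + t*(-546*n^2 + 287*n)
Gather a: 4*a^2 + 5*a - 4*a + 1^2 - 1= 4*a^2 + a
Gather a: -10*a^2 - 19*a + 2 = -10*a^2 - 19*a + 2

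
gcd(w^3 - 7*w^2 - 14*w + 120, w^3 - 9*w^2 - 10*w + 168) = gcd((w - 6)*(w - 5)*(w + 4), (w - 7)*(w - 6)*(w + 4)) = w^2 - 2*w - 24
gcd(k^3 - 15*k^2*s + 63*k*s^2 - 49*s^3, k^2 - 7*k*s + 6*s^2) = -k + s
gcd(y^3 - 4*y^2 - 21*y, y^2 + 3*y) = y^2 + 3*y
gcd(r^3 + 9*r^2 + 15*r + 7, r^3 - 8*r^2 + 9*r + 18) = r + 1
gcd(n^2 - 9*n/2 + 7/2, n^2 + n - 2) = n - 1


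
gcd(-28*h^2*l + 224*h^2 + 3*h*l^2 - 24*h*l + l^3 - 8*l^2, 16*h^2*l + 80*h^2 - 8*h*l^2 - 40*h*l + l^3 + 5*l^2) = 4*h - l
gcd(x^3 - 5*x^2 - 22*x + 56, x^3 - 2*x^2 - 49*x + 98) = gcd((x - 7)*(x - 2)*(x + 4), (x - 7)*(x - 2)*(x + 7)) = x^2 - 9*x + 14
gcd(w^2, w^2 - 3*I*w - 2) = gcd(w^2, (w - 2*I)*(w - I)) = 1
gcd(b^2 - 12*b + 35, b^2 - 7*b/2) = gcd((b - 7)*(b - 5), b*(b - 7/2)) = 1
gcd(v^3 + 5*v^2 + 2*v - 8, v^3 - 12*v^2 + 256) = v + 4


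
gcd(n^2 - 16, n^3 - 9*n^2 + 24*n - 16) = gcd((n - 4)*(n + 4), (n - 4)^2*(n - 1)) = n - 4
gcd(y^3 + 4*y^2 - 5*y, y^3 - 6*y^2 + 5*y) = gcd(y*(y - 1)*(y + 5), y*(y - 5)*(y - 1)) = y^2 - y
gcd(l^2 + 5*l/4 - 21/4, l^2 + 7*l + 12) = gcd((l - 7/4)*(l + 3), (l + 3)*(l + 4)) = l + 3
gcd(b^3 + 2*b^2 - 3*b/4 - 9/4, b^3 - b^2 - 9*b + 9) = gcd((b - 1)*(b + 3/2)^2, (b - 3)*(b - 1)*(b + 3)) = b - 1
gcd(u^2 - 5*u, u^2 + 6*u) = u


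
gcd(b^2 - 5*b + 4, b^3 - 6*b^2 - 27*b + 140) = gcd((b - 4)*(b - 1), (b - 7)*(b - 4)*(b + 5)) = b - 4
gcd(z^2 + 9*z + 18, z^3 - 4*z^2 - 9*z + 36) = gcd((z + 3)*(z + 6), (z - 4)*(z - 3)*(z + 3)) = z + 3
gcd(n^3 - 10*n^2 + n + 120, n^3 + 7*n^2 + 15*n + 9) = n + 3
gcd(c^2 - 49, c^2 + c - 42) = c + 7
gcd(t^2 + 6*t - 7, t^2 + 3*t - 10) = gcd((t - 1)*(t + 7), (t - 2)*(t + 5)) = 1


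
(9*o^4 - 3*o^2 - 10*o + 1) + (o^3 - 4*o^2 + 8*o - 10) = 9*o^4 + o^3 - 7*o^2 - 2*o - 9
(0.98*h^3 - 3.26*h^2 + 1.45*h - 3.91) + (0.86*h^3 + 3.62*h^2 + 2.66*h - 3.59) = 1.84*h^3 + 0.36*h^2 + 4.11*h - 7.5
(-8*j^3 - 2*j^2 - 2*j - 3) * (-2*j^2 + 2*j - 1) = 16*j^5 - 12*j^4 + 8*j^3 + 4*j^2 - 4*j + 3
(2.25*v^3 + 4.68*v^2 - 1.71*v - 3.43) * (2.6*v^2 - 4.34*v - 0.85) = 5.85*v^5 + 2.403*v^4 - 26.6697*v^3 - 5.4746*v^2 + 16.3397*v + 2.9155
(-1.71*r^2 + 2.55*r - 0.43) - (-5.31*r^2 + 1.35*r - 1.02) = 3.6*r^2 + 1.2*r + 0.59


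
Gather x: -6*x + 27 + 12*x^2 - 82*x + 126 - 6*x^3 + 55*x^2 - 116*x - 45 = -6*x^3 + 67*x^2 - 204*x + 108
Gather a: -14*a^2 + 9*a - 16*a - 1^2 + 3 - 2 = -14*a^2 - 7*a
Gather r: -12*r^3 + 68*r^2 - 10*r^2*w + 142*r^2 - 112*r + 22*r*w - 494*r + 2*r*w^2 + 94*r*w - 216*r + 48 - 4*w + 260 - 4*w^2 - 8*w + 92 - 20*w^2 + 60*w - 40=-12*r^3 + r^2*(210 - 10*w) + r*(2*w^2 + 116*w - 822) - 24*w^2 + 48*w + 360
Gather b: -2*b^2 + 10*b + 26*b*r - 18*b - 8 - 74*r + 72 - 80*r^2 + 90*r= -2*b^2 + b*(26*r - 8) - 80*r^2 + 16*r + 64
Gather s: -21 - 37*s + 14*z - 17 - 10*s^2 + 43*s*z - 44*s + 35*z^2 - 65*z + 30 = -10*s^2 + s*(43*z - 81) + 35*z^2 - 51*z - 8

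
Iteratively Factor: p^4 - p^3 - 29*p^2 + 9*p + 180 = (p - 3)*(p^3 + 2*p^2 - 23*p - 60) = (p - 5)*(p - 3)*(p^2 + 7*p + 12) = (p - 5)*(p - 3)*(p + 3)*(p + 4)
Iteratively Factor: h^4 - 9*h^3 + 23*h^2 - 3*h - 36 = (h + 1)*(h^3 - 10*h^2 + 33*h - 36) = (h - 3)*(h + 1)*(h^2 - 7*h + 12) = (h - 4)*(h - 3)*(h + 1)*(h - 3)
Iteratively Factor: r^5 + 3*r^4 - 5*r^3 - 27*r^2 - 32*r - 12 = (r + 1)*(r^4 + 2*r^3 - 7*r^2 - 20*r - 12) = (r - 3)*(r + 1)*(r^3 + 5*r^2 + 8*r + 4) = (r - 3)*(r + 1)*(r + 2)*(r^2 + 3*r + 2) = (r - 3)*(r + 1)*(r + 2)^2*(r + 1)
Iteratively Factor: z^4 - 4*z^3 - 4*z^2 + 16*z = (z + 2)*(z^3 - 6*z^2 + 8*z) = (z - 4)*(z + 2)*(z^2 - 2*z) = (z - 4)*(z - 2)*(z + 2)*(z)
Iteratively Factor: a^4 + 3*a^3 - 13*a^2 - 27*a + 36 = (a + 4)*(a^3 - a^2 - 9*a + 9) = (a - 3)*(a + 4)*(a^2 + 2*a - 3) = (a - 3)*(a - 1)*(a + 4)*(a + 3)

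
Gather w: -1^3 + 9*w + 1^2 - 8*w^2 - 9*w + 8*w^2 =0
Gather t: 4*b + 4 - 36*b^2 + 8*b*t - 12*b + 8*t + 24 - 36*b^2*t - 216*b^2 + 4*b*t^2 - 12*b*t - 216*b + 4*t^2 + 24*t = -252*b^2 - 224*b + t^2*(4*b + 4) + t*(-36*b^2 - 4*b + 32) + 28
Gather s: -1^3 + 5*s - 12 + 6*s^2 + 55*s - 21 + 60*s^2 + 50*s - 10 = 66*s^2 + 110*s - 44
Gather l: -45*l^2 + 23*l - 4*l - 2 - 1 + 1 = -45*l^2 + 19*l - 2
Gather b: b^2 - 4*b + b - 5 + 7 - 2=b^2 - 3*b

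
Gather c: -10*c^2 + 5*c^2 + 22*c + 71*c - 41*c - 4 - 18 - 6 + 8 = -5*c^2 + 52*c - 20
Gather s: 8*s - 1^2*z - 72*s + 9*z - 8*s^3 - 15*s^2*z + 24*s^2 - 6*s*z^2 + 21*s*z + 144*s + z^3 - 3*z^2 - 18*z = -8*s^3 + s^2*(24 - 15*z) + s*(-6*z^2 + 21*z + 80) + z^3 - 3*z^2 - 10*z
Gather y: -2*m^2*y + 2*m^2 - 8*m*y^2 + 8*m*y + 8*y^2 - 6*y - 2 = 2*m^2 + y^2*(8 - 8*m) + y*(-2*m^2 + 8*m - 6) - 2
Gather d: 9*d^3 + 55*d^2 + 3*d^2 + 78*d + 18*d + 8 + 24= 9*d^3 + 58*d^2 + 96*d + 32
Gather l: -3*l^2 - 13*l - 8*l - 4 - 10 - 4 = -3*l^2 - 21*l - 18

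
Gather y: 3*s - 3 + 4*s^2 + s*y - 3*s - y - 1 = 4*s^2 + y*(s - 1) - 4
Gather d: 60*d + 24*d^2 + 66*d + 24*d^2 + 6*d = 48*d^2 + 132*d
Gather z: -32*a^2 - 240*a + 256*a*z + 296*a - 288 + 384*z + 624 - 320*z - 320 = -32*a^2 + 56*a + z*(256*a + 64) + 16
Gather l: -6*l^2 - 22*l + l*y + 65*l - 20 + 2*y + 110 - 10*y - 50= -6*l^2 + l*(y + 43) - 8*y + 40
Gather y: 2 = 2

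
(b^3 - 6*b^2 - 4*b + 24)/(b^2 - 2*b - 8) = (b^2 - 8*b + 12)/(b - 4)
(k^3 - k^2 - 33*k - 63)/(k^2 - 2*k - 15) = (k^2 - 4*k - 21)/(k - 5)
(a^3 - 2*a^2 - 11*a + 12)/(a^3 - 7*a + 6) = (a - 4)/(a - 2)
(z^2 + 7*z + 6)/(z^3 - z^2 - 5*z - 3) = (z + 6)/(z^2 - 2*z - 3)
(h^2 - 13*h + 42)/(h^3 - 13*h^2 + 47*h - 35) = (h - 6)/(h^2 - 6*h + 5)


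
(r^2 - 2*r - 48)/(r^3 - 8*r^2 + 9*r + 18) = (r^2 - 2*r - 48)/(r^3 - 8*r^2 + 9*r + 18)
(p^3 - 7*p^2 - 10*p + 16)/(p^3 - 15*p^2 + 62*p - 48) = (p + 2)/(p - 6)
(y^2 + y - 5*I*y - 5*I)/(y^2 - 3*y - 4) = (y - 5*I)/(y - 4)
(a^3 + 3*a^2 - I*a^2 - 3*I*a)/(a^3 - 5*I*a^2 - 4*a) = (a + 3)/(a - 4*I)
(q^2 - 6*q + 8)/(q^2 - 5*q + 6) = (q - 4)/(q - 3)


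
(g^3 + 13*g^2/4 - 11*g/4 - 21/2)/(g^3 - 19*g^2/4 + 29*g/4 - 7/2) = (g^2 + 5*g + 6)/(g^2 - 3*g + 2)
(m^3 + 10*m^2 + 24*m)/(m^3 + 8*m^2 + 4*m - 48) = m/(m - 2)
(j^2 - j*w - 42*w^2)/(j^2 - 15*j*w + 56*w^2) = (-j - 6*w)/(-j + 8*w)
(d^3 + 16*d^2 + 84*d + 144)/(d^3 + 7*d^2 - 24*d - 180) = (d + 4)/(d - 5)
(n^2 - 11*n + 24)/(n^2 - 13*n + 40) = (n - 3)/(n - 5)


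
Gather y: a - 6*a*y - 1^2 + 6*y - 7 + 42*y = a + y*(48 - 6*a) - 8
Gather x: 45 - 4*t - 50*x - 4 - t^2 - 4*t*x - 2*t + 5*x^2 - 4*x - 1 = -t^2 - 6*t + 5*x^2 + x*(-4*t - 54) + 40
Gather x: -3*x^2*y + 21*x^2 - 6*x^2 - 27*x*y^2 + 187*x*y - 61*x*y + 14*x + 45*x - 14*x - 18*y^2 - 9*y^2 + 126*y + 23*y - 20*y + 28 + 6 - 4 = x^2*(15 - 3*y) + x*(-27*y^2 + 126*y + 45) - 27*y^2 + 129*y + 30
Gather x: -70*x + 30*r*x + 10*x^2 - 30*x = 10*x^2 + x*(30*r - 100)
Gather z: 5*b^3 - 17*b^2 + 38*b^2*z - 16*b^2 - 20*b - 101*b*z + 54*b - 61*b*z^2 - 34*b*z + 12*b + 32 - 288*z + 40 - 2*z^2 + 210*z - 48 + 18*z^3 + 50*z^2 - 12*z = 5*b^3 - 33*b^2 + 46*b + 18*z^3 + z^2*(48 - 61*b) + z*(38*b^2 - 135*b - 90) + 24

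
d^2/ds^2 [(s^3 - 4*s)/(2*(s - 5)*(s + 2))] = 15/(s^3 - 15*s^2 + 75*s - 125)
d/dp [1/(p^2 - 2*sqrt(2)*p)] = 2*(-p + sqrt(2))/(p^2*(p - 2*sqrt(2))^2)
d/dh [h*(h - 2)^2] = (h - 2)*(3*h - 2)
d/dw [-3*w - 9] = -3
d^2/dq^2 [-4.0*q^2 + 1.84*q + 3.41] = -8.00000000000000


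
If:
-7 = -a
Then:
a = 7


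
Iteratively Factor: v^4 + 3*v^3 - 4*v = (v)*(v^3 + 3*v^2 - 4) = v*(v + 2)*(v^2 + v - 2) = v*(v + 2)^2*(v - 1)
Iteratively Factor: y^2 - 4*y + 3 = (y - 1)*(y - 3)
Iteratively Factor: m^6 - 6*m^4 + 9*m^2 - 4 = (m - 1)*(m^5 + m^4 - 5*m^3 - 5*m^2 + 4*m + 4) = (m - 1)*(m + 2)*(m^4 - m^3 - 3*m^2 + m + 2) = (m - 1)*(m + 1)*(m + 2)*(m^3 - 2*m^2 - m + 2) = (m - 2)*(m - 1)*(m + 1)*(m + 2)*(m^2 - 1) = (m - 2)*(m - 1)*(m + 1)^2*(m + 2)*(m - 1)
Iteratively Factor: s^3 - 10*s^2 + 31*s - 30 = (s - 3)*(s^2 - 7*s + 10) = (s - 5)*(s - 3)*(s - 2)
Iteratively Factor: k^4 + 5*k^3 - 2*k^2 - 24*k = (k)*(k^3 + 5*k^2 - 2*k - 24) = k*(k + 4)*(k^2 + k - 6) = k*(k + 3)*(k + 4)*(k - 2)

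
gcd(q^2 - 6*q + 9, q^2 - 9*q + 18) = q - 3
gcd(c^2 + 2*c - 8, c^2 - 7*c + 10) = c - 2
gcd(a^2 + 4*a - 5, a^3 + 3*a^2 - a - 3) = a - 1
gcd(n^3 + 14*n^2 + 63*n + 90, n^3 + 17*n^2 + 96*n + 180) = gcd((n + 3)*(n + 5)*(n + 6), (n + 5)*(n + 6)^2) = n^2 + 11*n + 30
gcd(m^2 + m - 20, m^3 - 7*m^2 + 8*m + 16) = m - 4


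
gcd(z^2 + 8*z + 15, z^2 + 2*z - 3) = z + 3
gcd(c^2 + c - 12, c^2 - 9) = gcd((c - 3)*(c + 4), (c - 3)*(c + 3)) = c - 3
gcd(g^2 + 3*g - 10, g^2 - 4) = g - 2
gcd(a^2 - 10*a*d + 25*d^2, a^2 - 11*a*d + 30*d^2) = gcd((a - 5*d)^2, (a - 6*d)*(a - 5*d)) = a - 5*d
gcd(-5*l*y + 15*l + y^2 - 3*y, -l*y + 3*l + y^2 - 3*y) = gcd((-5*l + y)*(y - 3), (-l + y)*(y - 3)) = y - 3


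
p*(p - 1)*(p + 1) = p^3 - p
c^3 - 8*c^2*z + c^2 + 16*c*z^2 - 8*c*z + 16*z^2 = (c + 1)*(c - 4*z)^2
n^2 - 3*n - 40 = (n - 8)*(n + 5)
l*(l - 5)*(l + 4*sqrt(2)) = l^3 - 5*l^2 + 4*sqrt(2)*l^2 - 20*sqrt(2)*l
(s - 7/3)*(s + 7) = s^2 + 14*s/3 - 49/3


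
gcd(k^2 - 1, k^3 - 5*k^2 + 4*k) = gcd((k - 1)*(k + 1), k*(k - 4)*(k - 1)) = k - 1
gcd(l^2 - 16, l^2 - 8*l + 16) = l - 4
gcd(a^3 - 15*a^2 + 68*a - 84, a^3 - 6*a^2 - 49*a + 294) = a^2 - 13*a + 42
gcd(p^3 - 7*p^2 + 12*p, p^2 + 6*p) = p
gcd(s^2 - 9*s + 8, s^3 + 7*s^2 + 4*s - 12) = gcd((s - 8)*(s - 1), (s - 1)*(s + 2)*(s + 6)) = s - 1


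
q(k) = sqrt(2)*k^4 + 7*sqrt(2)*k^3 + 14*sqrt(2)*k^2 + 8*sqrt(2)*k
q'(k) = 4*sqrt(2)*k^3 + 21*sqrt(2)*k^2 + 28*sqrt(2)*k + 8*sqrt(2)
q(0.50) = 11.93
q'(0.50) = 39.24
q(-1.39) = 1.22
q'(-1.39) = -1.54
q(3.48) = 903.76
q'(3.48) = 747.18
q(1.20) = 62.13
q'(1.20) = 111.37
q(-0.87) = -0.57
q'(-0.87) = -4.38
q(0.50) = 11.93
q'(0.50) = 39.24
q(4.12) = 1482.48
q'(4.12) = 1074.18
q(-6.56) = 602.14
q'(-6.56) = -567.35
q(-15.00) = 42468.83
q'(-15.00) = -12992.38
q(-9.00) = 3563.82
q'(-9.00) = -2063.34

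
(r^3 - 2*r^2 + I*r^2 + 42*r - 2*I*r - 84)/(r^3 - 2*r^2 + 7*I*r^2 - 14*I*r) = (r - 6*I)/r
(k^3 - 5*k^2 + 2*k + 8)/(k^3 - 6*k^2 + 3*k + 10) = (k - 4)/(k - 5)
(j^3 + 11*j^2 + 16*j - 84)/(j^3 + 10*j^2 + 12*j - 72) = (j + 7)/(j + 6)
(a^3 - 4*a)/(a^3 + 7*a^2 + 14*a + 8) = a*(a - 2)/(a^2 + 5*a + 4)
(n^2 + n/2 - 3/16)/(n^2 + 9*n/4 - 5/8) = (4*n + 3)/(2*(2*n + 5))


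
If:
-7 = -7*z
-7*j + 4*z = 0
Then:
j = 4/7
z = 1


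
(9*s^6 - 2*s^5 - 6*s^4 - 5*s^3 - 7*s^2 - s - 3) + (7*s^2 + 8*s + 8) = 9*s^6 - 2*s^5 - 6*s^4 - 5*s^3 + 7*s + 5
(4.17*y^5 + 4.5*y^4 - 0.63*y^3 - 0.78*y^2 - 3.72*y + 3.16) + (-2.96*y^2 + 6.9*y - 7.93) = 4.17*y^5 + 4.5*y^4 - 0.63*y^3 - 3.74*y^2 + 3.18*y - 4.77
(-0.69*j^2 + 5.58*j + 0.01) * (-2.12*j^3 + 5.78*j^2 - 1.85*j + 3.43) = 1.4628*j^5 - 15.8178*j^4 + 33.5077*j^3 - 12.6319*j^2 + 19.1209*j + 0.0343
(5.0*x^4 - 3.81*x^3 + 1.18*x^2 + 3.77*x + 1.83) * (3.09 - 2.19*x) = -10.95*x^5 + 23.7939*x^4 - 14.3571*x^3 - 4.6101*x^2 + 7.6416*x + 5.6547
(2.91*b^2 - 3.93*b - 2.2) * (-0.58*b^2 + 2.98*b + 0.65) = -1.6878*b^4 + 10.9512*b^3 - 8.5439*b^2 - 9.1105*b - 1.43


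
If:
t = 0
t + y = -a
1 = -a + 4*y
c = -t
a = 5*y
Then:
No Solution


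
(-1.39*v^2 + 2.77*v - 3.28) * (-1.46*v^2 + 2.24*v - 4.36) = 2.0294*v^4 - 7.1578*v^3 + 17.054*v^2 - 19.4244*v + 14.3008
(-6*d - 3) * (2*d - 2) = -12*d^2 + 6*d + 6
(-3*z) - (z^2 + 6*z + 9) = -z^2 - 9*z - 9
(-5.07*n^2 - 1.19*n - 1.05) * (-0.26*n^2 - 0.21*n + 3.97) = 1.3182*n^4 + 1.3741*n^3 - 19.605*n^2 - 4.5038*n - 4.1685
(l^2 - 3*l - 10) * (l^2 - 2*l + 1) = l^4 - 5*l^3 - 3*l^2 + 17*l - 10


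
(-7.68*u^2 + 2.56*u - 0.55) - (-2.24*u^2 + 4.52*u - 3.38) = -5.44*u^2 - 1.96*u + 2.83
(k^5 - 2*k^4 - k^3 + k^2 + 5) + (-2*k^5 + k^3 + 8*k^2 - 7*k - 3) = -k^5 - 2*k^4 + 9*k^2 - 7*k + 2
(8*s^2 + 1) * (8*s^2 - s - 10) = 64*s^4 - 8*s^3 - 72*s^2 - s - 10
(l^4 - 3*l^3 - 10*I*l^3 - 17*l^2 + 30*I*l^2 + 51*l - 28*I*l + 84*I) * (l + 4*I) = l^5 - 3*l^4 - 6*I*l^4 + 23*l^3 + 18*I*l^3 - 69*l^2 - 96*I*l^2 + 112*l + 288*I*l - 336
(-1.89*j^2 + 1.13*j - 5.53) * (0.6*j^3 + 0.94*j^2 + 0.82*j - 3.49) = -1.134*j^5 - 1.0986*j^4 - 3.8056*j^3 + 2.3245*j^2 - 8.4783*j + 19.2997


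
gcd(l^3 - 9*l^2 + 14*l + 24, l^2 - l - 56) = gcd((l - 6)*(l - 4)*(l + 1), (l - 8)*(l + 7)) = 1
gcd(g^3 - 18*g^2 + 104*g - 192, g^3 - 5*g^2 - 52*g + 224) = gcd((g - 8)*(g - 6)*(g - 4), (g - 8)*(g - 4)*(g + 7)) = g^2 - 12*g + 32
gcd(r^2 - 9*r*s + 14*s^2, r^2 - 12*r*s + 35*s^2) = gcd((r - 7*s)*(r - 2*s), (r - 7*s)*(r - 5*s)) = r - 7*s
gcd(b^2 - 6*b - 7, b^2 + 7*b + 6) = b + 1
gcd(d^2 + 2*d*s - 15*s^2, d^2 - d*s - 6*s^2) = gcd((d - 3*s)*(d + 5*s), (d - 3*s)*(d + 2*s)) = -d + 3*s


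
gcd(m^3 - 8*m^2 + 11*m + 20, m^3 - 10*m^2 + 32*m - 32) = m - 4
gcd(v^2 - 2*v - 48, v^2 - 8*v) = v - 8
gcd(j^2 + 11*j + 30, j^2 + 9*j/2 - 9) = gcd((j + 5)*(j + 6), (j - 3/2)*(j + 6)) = j + 6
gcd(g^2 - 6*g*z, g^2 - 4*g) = g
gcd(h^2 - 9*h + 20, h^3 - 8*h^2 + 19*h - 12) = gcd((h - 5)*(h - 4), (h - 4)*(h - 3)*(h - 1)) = h - 4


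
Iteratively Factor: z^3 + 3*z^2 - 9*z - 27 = (z - 3)*(z^2 + 6*z + 9) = (z - 3)*(z + 3)*(z + 3)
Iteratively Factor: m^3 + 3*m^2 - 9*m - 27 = (m - 3)*(m^2 + 6*m + 9) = (m - 3)*(m + 3)*(m + 3)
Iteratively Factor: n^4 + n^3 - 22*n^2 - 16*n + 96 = (n - 4)*(n^3 + 5*n^2 - 2*n - 24) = (n - 4)*(n - 2)*(n^2 + 7*n + 12) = (n - 4)*(n - 2)*(n + 3)*(n + 4)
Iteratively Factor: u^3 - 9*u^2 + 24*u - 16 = (u - 4)*(u^2 - 5*u + 4) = (u - 4)^2*(u - 1)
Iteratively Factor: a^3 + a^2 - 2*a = (a)*(a^2 + a - 2) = a*(a + 2)*(a - 1)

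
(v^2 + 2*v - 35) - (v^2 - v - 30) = 3*v - 5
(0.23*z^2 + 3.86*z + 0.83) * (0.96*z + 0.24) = 0.2208*z^3 + 3.7608*z^2 + 1.7232*z + 0.1992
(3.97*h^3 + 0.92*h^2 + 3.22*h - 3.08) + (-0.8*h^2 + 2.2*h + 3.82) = 3.97*h^3 + 0.12*h^2 + 5.42*h + 0.74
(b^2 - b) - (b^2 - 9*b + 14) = 8*b - 14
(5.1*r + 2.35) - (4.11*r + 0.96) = 0.989999999999999*r + 1.39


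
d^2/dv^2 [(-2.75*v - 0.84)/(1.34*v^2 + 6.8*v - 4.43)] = (-(2.68*v + 6.8)*(2.75*v + 0.84)*(5.36*v + 13.6) + (22.11*v + 39.6512)*(1.34*v^2 + 6.8*v - 4.43))/(1.34*v^2 + 6.8*v - 4.43)^3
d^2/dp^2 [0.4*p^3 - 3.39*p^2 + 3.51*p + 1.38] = 2.4*p - 6.78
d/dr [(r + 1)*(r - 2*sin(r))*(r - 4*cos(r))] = (r + 1)*(r - 2*sin(r))*(4*sin(r) + 1) - (r + 1)*(r - 4*cos(r))*(2*cos(r) - 1) + (r - 2*sin(r))*(r - 4*cos(r))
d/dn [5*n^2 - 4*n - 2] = 10*n - 4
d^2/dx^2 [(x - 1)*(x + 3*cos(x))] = (3 - 3*x)*cos(x) - 6*sin(x) + 2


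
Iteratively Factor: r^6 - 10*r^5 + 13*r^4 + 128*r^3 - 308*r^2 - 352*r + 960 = (r - 2)*(r^5 - 8*r^4 - 3*r^3 + 122*r^2 - 64*r - 480) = (r - 5)*(r - 2)*(r^4 - 3*r^3 - 18*r^2 + 32*r + 96) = (r - 5)*(r - 4)*(r - 2)*(r^3 + r^2 - 14*r - 24) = (r - 5)*(r - 4)*(r - 2)*(r + 3)*(r^2 - 2*r - 8) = (r - 5)*(r - 4)*(r - 2)*(r + 2)*(r + 3)*(r - 4)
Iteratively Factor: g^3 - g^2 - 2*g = (g)*(g^2 - g - 2) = g*(g + 1)*(g - 2)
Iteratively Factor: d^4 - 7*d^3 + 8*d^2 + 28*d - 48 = (d + 2)*(d^3 - 9*d^2 + 26*d - 24) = (d - 3)*(d + 2)*(d^2 - 6*d + 8) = (d - 3)*(d - 2)*(d + 2)*(d - 4)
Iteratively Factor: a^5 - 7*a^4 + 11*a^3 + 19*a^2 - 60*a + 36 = (a - 3)*(a^4 - 4*a^3 - a^2 + 16*a - 12) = (a - 3)^2*(a^3 - a^2 - 4*a + 4) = (a - 3)^2*(a + 2)*(a^2 - 3*a + 2) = (a - 3)^2*(a - 1)*(a + 2)*(a - 2)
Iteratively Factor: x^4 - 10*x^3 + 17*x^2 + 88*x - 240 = (x - 4)*(x^3 - 6*x^2 - 7*x + 60) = (x - 4)^2*(x^2 - 2*x - 15) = (x - 5)*(x - 4)^2*(x + 3)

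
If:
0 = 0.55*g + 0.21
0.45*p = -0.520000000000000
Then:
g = -0.38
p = -1.16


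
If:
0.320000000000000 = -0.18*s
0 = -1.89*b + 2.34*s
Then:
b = -2.20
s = -1.78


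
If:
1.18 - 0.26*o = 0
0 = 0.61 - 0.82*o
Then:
No Solution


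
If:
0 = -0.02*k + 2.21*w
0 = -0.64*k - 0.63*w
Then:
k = 0.00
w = 0.00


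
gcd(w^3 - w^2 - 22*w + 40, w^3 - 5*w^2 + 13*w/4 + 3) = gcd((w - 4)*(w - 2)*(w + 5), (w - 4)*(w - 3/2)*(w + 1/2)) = w - 4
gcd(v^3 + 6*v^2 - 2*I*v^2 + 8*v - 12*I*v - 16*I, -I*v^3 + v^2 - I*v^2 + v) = 1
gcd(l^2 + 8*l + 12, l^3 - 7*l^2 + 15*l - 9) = 1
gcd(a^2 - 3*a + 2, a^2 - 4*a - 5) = 1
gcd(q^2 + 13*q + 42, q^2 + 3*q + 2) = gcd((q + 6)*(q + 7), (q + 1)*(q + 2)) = 1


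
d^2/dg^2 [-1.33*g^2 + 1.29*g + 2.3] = -2.66000000000000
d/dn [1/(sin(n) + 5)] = -cos(n)/(sin(n) + 5)^2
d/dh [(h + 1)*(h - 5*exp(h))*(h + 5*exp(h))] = 3*h^2 - 50*h*exp(2*h) + 2*h - 75*exp(2*h)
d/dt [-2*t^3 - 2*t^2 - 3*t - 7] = -6*t^2 - 4*t - 3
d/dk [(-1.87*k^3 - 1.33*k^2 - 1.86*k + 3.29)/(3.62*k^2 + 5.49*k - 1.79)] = (-6.7694*k^4 - 20.5326*k^3 + 9.4734*k^2 - 19.0582*k - 14.7327)/(13.1044*k^4 + 39.7476*k^3 + 17.1805*k^2 - 19.6542*k + 3.2041)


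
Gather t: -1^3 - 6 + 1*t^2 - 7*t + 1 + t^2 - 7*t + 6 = 2*t^2 - 14*t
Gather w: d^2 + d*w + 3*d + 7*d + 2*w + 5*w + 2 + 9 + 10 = d^2 + 10*d + w*(d + 7) + 21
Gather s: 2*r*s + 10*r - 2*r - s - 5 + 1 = 8*r + s*(2*r - 1) - 4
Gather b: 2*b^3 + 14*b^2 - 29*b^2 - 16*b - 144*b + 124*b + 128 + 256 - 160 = 2*b^3 - 15*b^2 - 36*b + 224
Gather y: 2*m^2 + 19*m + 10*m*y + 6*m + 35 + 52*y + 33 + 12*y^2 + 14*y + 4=2*m^2 + 25*m + 12*y^2 + y*(10*m + 66) + 72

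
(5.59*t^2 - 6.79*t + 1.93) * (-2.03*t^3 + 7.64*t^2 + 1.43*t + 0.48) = -11.3477*t^5 + 56.4913*t^4 - 47.7998*t^3 + 7.7187*t^2 - 0.4993*t + 0.9264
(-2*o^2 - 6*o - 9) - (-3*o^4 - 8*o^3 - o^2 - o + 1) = 3*o^4 + 8*o^3 - o^2 - 5*o - 10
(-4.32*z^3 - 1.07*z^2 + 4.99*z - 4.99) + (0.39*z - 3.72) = -4.32*z^3 - 1.07*z^2 + 5.38*z - 8.71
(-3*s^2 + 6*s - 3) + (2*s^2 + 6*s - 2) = -s^2 + 12*s - 5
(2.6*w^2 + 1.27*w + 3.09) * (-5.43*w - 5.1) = -14.118*w^3 - 20.1561*w^2 - 23.2557*w - 15.759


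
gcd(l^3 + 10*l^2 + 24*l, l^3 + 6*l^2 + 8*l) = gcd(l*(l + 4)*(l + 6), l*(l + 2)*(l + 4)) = l^2 + 4*l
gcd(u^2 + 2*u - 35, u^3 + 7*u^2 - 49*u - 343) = u + 7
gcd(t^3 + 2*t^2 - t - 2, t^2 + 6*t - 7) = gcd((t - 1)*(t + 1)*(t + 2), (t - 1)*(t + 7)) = t - 1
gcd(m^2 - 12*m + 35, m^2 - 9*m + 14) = m - 7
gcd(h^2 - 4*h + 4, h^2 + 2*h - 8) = h - 2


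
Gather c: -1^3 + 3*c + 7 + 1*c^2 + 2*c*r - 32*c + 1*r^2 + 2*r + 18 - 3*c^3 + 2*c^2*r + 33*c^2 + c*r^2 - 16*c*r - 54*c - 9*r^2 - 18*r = -3*c^3 + c^2*(2*r + 34) + c*(r^2 - 14*r - 83) - 8*r^2 - 16*r + 24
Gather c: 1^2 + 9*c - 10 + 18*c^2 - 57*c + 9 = 18*c^2 - 48*c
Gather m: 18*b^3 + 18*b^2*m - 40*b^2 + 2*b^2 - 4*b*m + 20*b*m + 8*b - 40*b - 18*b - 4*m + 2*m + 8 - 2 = 18*b^3 - 38*b^2 - 50*b + m*(18*b^2 + 16*b - 2) + 6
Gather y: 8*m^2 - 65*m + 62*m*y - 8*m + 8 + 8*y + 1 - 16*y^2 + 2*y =8*m^2 - 73*m - 16*y^2 + y*(62*m + 10) + 9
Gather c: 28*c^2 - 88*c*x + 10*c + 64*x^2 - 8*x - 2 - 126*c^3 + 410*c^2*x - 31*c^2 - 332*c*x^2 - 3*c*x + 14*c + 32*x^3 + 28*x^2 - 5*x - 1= -126*c^3 + c^2*(410*x - 3) + c*(-332*x^2 - 91*x + 24) + 32*x^3 + 92*x^2 - 13*x - 3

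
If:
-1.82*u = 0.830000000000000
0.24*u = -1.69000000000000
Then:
No Solution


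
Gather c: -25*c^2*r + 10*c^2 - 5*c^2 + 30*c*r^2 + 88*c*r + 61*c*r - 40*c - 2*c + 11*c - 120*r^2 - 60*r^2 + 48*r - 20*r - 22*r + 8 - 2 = c^2*(5 - 25*r) + c*(30*r^2 + 149*r - 31) - 180*r^2 + 6*r + 6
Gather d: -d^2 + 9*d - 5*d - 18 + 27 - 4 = -d^2 + 4*d + 5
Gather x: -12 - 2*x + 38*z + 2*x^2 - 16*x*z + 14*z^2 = 2*x^2 + x*(-16*z - 2) + 14*z^2 + 38*z - 12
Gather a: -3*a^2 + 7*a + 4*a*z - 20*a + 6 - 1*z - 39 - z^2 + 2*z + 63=-3*a^2 + a*(4*z - 13) - z^2 + z + 30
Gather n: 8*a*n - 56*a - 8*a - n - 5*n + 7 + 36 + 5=-64*a + n*(8*a - 6) + 48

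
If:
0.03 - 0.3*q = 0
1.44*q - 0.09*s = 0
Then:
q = 0.10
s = 1.60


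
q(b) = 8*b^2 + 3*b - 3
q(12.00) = 1185.00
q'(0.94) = 18.04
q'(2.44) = 42.04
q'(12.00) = 195.00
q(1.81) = 28.64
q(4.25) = 154.25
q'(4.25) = 71.00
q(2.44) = 51.95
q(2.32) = 47.02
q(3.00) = 78.00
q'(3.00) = 51.00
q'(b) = 16*b + 3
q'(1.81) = 31.96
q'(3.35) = 56.60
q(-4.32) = 133.34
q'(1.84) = 32.44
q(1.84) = 29.60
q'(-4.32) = -66.12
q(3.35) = 96.83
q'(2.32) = 40.12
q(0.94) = 6.89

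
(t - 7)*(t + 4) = t^2 - 3*t - 28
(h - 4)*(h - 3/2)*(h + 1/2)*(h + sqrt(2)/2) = h^4 - 5*h^3 + sqrt(2)*h^3/2 - 5*sqrt(2)*h^2/2 + 13*h^2/4 + 13*sqrt(2)*h/8 + 3*h + 3*sqrt(2)/2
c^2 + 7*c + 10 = (c + 2)*(c + 5)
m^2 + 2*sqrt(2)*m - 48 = (m - 4*sqrt(2))*(m + 6*sqrt(2))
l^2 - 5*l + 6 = (l - 3)*(l - 2)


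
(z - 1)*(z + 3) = z^2 + 2*z - 3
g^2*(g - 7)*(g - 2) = g^4 - 9*g^3 + 14*g^2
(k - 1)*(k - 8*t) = k^2 - 8*k*t - k + 8*t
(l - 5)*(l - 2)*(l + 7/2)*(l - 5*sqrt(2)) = l^4 - 5*sqrt(2)*l^3 - 7*l^3/2 - 29*l^2/2 + 35*sqrt(2)*l^2/2 + 35*l + 145*sqrt(2)*l/2 - 175*sqrt(2)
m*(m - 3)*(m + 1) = m^3 - 2*m^2 - 3*m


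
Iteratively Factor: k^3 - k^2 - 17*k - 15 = (k + 3)*(k^2 - 4*k - 5) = (k - 5)*(k + 3)*(k + 1)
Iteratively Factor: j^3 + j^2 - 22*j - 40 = (j - 5)*(j^2 + 6*j + 8) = (j - 5)*(j + 2)*(j + 4)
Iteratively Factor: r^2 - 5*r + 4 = (r - 1)*(r - 4)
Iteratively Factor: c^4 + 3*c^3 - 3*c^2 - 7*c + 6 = (c + 2)*(c^3 + c^2 - 5*c + 3) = (c - 1)*(c + 2)*(c^2 + 2*c - 3) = (c - 1)^2*(c + 2)*(c + 3)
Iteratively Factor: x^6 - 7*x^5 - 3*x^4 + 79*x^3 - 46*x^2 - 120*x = (x - 2)*(x^5 - 5*x^4 - 13*x^3 + 53*x^2 + 60*x) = (x - 5)*(x - 2)*(x^4 - 13*x^2 - 12*x) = (x - 5)*(x - 2)*(x + 3)*(x^3 - 3*x^2 - 4*x) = x*(x - 5)*(x - 2)*(x + 3)*(x^2 - 3*x - 4) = x*(x - 5)*(x - 2)*(x + 1)*(x + 3)*(x - 4)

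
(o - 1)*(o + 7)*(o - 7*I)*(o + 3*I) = o^4 + 6*o^3 - 4*I*o^3 + 14*o^2 - 24*I*o^2 + 126*o + 28*I*o - 147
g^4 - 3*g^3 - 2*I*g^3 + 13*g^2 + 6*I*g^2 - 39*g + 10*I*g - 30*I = (g - 3)*(g - 5*I)*(g + I)*(g + 2*I)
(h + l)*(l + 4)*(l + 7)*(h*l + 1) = h^2*l^3 + 11*h^2*l^2 + 28*h^2*l + h*l^4 + 11*h*l^3 + 29*h*l^2 + 11*h*l + 28*h + l^3 + 11*l^2 + 28*l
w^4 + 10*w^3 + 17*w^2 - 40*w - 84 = (w - 2)*(w + 2)*(w + 3)*(w + 7)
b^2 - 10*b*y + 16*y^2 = (b - 8*y)*(b - 2*y)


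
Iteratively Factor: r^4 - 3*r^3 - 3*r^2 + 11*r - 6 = (r - 1)*(r^3 - 2*r^2 - 5*r + 6) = (r - 1)^2*(r^2 - r - 6) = (r - 3)*(r - 1)^2*(r + 2)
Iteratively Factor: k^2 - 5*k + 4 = (k - 1)*(k - 4)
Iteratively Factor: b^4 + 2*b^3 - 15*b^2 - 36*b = (b + 3)*(b^3 - b^2 - 12*b) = (b + 3)^2*(b^2 - 4*b) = (b - 4)*(b + 3)^2*(b)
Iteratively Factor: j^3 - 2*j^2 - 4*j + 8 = (j + 2)*(j^2 - 4*j + 4) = (j - 2)*(j + 2)*(j - 2)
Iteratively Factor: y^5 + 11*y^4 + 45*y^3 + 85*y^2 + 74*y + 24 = (y + 1)*(y^4 + 10*y^3 + 35*y^2 + 50*y + 24) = (y + 1)*(y + 4)*(y^3 + 6*y^2 + 11*y + 6) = (y + 1)*(y + 3)*(y + 4)*(y^2 + 3*y + 2) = (y + 1)*(y + 2)*(y + 3)*(y + 4)*(y + 1)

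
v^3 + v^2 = v^2*(v + 1)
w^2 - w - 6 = (w - 3)*(w + 2)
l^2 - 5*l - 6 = (l - 6)*(l + 1)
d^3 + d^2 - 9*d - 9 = (d - 3)*(d + 1)*(d + 3)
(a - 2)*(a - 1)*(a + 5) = a^3 + 2*a^2 - 13*a + 10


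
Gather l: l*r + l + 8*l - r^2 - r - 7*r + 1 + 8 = l*(r + 9) - r^2 - 8*r + 9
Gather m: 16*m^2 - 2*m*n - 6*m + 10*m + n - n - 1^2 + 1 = 16*m^2 + m*(4 - 2*n)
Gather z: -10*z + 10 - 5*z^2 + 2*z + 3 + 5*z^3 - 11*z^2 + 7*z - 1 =5*z^3 - 16*z^2 - z + 12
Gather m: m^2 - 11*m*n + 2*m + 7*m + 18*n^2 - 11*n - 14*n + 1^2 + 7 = m^2 + m*(9 - 11*n) + 18*n^2 - 25*n + 8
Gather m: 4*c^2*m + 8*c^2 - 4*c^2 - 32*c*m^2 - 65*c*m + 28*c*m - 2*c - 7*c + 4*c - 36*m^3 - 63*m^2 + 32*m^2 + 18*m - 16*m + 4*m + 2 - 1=4*c^2 - 5*c - 36*m^3 + m^2*(-32*c - 31) + m*(4*c^2 - 37*c + 6) + 1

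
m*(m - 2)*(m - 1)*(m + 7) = m^4 + 4*m^3 - 19*m^2 + 14*m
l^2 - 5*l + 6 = (l - 3)*(l - 2)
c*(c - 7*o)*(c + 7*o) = c^3 - 49*c*o^2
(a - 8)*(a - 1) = a^2 - 9*a + 8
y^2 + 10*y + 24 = (y + 4)*(y + 6)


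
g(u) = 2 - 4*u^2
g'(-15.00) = 120.00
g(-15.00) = -898.00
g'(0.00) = 0.00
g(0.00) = 2.00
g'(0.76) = -6.08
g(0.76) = -0.31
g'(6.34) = -50.72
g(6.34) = -158.78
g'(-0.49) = 3.92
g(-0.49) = 1.04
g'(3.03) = -24.24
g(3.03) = -34.72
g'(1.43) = -11.44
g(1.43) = -6.18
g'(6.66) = -53.28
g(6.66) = -175.42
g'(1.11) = -8.88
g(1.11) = -2.93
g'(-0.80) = 6.40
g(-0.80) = -0.56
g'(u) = -8*u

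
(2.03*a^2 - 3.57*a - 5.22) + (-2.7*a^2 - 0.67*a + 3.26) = -0.67*a^2 - 4.24*a - 1.96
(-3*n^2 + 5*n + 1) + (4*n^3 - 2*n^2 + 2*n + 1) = 4*n^3 - 5*n^2 + 7*n + 2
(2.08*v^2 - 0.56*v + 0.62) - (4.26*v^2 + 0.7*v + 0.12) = -2.18*v^2 - 1.26*v + 0.5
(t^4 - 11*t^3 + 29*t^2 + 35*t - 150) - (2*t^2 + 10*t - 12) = t^4 - 11*t^3 + 27*t^2 + 25*t - 138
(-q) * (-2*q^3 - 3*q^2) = 2*q^4 + 3*q^3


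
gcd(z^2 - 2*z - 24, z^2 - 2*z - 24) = z^2 - 2*z - 24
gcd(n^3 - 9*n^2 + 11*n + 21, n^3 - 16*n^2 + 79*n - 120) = n - 3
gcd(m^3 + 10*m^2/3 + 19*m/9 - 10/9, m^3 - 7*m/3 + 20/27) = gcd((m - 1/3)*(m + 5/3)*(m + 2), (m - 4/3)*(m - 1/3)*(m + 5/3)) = m^2 + 4*m/3 - 5/9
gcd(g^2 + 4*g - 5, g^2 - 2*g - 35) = g + 5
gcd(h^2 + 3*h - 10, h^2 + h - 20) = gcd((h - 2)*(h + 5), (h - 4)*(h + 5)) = h + 5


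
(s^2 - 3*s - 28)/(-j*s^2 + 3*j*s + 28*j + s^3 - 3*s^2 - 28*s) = 1/(-j + s)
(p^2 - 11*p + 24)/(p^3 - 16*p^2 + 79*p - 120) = 1/(p - 5)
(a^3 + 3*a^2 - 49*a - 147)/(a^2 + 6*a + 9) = (a^2 - 49)/(a + 3)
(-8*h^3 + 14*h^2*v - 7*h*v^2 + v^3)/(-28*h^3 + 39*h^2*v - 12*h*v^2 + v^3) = (-2*h + v)/(-7*h + v)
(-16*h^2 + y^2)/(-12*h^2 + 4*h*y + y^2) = (-16*h^2 + y^2)/(-12*h^2 + 4*h*y + y^2)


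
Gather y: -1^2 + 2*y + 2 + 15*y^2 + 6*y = 15*y^2 + 8*y + 1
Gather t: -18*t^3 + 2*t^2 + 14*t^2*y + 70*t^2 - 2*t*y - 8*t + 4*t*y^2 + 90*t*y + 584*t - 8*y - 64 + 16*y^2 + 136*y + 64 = -18*t^3 + t^2*(14*y + 72) + t*(4*y^2 + 88*y + 576) + 16*y^2 + 128*y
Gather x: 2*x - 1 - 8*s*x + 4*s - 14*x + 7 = 4*s + x*(-8*s - 12) + 6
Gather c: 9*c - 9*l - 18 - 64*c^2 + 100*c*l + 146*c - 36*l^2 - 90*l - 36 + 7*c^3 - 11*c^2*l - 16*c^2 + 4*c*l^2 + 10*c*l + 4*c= 7*c^3 + c^2*(-11*l - 80) + c*(4*l^2 + 110*l + 159) - 36*l^2 - 99*l - 54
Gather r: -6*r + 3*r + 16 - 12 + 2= 6 - 3*r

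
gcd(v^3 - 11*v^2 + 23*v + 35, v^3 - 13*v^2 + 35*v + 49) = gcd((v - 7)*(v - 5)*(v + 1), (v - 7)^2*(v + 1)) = v^2 - 6*v - 7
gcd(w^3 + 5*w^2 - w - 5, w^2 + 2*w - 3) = w - 1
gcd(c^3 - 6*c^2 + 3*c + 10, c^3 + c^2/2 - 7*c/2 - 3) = c^2 - c - 2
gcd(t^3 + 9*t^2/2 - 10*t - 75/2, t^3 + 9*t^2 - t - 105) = t^2 + 2*t - 15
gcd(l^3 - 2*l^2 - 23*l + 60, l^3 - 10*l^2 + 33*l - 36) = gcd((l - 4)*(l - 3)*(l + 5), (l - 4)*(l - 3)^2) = l^2 - 7*l + 12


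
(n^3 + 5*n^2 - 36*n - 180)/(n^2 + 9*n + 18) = (n^2 - n - 30)/(n + 3)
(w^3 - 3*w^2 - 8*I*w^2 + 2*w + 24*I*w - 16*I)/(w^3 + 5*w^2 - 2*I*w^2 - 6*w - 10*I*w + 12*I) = (w^2 + w*(-2 - 8*I) + 16*I)/(w^2 + w*(6 - 2*I) - 12*I)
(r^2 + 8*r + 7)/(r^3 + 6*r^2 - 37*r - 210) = (r + 1)/(r^2 - r - 30)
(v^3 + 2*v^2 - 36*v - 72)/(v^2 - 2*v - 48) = (v^2 - 4*v - 12)/(v - 8)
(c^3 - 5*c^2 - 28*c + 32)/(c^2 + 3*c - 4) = c - 8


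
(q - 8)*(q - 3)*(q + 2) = q^3 - 9*q^2 + 2*q + 48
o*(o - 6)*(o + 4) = o^3 - 2*o^2 - 24*o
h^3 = h^3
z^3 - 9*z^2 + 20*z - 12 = (z - 6)*(z - 2)*(z - 1)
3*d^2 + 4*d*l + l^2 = (d + l)*(3*d + l)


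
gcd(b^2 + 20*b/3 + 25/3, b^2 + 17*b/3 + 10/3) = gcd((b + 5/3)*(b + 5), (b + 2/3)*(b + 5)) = b + 5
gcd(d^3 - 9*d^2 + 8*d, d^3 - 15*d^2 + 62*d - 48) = d^2 - 9*d + 8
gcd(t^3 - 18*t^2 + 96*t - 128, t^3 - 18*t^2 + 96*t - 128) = t^3 - 18*t^2 + 96*t - 128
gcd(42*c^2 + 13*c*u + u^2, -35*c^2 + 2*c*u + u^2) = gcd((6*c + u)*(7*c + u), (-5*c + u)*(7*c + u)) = 7*c + u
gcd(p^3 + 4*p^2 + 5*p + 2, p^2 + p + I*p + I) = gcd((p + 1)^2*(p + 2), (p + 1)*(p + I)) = p + 1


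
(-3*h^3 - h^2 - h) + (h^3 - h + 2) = -2*h^3 - h^2 - 2*h + 2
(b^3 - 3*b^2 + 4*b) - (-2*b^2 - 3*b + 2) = b^3 - b^2 + 7*b - 2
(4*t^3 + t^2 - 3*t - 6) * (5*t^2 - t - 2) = 20*t^5 + t^4 - 24*t^3 - 29*t^2 + 12*t + 12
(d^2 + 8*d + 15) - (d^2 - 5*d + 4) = 13*d + 11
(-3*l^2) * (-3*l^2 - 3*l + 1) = 9*l^4 + 9*l^3 - 3*l^2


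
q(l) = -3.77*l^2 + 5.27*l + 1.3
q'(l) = 5.27 - 7.54*l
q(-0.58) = -3.02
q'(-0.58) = 9.64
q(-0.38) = -1.25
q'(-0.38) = 8.14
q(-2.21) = -28.76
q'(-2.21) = 21.93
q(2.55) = -9.78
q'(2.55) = -13.96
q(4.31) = -46.02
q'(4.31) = -27.23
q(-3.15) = -52.71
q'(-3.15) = 29.02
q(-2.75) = -41.70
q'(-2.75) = 26.00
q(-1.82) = -20.78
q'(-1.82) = 18.99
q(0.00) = 1.30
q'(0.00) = 5.27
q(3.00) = -16.82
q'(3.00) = -17.35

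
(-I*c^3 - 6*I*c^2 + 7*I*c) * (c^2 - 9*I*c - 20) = -I*c^5 - 9*c^4 - 6*I*c^4 - 54*c^3 + 27*I*c^3 + 63*c^2 + 120*I*c^2 - 140*I*c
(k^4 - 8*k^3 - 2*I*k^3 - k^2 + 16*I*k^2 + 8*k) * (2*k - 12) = 2*k^5 - 28*k^4 - 4*I*k^4 + 94*k^3 + 56*I*k^3 + 28*k^2 - 192*I*k^2 - 96*k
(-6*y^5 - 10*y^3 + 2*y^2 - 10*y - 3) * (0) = 0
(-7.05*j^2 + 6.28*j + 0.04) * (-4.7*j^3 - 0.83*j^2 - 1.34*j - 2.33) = 33.135*j^5 - 23.6645*j^4 + 4.0466*j^3 + 7.9781*j^2 - 14.686*j - 0.0932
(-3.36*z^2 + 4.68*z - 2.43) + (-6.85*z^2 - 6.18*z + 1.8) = -10.21*z^2 - 1.5*z - 0.63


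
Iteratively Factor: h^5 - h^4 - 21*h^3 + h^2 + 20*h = (h + 1)*(h^4 - 2*h^3 - 19*h^2 + 20*h) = h*(h + 1)*(h^3 - 2*h^2 - 19*h + 20) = h*(h + 1)*(h + 4)*(h^2 - 6*h + 5) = h*(h - 5)*(h + 1)*(h + 4)*(h - 1)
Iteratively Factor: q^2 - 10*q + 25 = (q - 5)*(q - 5)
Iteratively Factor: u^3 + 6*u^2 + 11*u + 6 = (u + 1)*(u^2 + 5*u + 6) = (u + 1)*(u + 2)*(u + 3)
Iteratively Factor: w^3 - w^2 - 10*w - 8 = (w - 4)*(w^2 + 3*w + 2) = (w - 4)*(w + 1)*(w + 2)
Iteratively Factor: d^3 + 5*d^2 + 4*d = (d + 4)*(d^2 + d) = d*(d + 4)*(d + 1)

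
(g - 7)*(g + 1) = g^2 - 6*g - 7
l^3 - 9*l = l*(l - 3)*(l + 3)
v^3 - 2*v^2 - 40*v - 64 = (v - 8)*(v + 2)*(v + 4)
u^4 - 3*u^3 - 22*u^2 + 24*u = u*(u - 6)*(u - 1)*(u + 4)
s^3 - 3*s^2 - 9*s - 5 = (s - 5)*(s + 1)^2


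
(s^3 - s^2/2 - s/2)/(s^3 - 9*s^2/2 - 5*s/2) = (s - 1)/(s - 5)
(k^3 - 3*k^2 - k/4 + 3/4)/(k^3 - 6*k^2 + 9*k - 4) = (4*k^3 - 12*k^2 - k + 3)/(4*(k^3 - 6*k^2 + 9*k - 4))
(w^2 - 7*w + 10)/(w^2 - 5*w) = (w - 2)/w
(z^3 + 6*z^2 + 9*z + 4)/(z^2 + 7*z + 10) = (z^3 + 6*z^2 + 9*z + 4)/(z^2 + 7*z + 10)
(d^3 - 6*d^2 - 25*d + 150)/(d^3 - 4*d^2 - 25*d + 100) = (d - 6)/(d - 4)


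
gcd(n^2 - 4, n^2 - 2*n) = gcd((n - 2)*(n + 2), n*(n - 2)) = n - 2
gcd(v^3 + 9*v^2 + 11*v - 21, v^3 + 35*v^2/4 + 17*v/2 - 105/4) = v^2 + 10*v + 21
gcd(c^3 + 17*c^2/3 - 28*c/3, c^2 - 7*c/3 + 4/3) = c - 4/3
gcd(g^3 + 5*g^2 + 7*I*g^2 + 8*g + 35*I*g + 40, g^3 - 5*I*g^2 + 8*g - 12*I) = g - I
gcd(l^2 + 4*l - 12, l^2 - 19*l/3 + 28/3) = 1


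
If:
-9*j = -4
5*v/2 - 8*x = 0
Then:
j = 4/9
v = 16*x/5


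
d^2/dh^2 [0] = 0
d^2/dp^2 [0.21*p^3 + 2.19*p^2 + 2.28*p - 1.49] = 1.26*p + 4.38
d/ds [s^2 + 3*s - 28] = 2*s + 3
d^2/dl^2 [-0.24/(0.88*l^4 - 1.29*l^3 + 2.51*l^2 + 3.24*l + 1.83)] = ((2.5344*l^2 - 1.8576*l + 1.2048)*(0.88*l^4 - 1.29*l^3 + 2.51*l^2 + 3.24*l + 1.83) - 0.24*(3.52*l^3 - 3.87*l^2 + 5.02*l + 3.24)*(7.04*l^3 - 7.74*l^2 + 10.04*l + 6.48))/(0.88*l^4 - 1.29*l^3 + 2.51*l^2 + 3.24*l + 1.83)^3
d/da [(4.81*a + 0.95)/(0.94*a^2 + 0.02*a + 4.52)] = (-4.5214*a^2 - 1.786*a + 21.7222)/(0.8836*a^4 + 0.0376*a^3 + 8.498*a^2 + 0.1808*a + 20.4304)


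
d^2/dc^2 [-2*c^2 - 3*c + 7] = -4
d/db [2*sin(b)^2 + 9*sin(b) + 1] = (4*sin(b) + 9)*cos(b)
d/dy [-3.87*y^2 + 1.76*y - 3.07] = 1.76 - 7.74*y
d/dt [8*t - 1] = 8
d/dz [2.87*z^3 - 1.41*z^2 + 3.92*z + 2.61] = 8.61*z^2 - 2.82*z + 3.92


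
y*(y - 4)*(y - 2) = y^3 - 6*y^2 + 8*y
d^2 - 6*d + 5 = (d - 5)*(d - 1)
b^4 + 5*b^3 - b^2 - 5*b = b*(b - 1)*(b + 1)*(b + 5)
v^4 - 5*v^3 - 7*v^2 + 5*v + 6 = (v - 6)*(v - 1)*(v + 1)^2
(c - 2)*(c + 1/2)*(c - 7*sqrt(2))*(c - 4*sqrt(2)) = c^4 - 11*sqrt(2)*c^3 - 3*c^3/2 + 33*sqrt(2)*c^2/2 + 55*c^2 - 84*c + 11*sqrt(2)*c - 56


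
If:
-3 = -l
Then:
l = 3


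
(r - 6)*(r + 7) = r^2 + r - 42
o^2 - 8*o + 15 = (o - 5)*(o - 3)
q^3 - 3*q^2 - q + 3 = (q - 3)*(q - 1)*(q + 1)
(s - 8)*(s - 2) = s^2 - 10*s + 16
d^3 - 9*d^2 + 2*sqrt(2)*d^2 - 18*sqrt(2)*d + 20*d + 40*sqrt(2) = (d - 5)*(d - 4)*(d + 2*sqrt(2))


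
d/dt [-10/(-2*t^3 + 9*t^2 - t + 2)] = 10*(-6*t^2 + 18*t - 1)/(2*t^3 - 9*t^2 + t - 2)^2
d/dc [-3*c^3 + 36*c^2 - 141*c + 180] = -9*c^2 + 72*c - 141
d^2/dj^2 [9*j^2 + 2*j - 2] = 18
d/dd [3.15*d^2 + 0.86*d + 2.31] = 6.3*d + 0.86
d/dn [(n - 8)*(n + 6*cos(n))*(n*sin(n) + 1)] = (8 - n)*(n*sin(n) + 1)*(6*sin(n) - 1) + (n - 8)*(n + 6*cos(n))*(n*cos(n) + sin(n)) + (n + 6*cos(n))*(n*sin(n) + 1)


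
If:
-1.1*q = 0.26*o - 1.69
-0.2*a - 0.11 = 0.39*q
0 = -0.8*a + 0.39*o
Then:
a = -65.01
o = -133.35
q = 33.06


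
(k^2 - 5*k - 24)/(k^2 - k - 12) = (k - 8)/(k - 4)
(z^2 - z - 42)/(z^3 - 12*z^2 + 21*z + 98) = (z + 6)/(z^2 - 5*z - 14)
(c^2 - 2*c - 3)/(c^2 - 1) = (c - 3)/(c - 1)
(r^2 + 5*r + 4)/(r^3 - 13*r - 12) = (r + 4)/(r^2 - r - 12)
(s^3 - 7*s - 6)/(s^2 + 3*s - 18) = (s^2 + 3*s + 2)/(s + 6)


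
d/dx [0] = 0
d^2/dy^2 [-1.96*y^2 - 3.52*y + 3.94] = -3.92000000000000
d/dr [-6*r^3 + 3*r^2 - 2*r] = -18*r^2 + 6*r - 2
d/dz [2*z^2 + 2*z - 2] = 4*z + 2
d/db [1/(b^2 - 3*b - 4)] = (3 - 2*b)/(-b^2 + 3*b + 4)^2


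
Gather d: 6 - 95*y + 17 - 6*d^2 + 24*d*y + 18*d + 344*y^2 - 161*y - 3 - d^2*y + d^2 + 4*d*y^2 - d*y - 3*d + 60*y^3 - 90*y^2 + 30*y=d^2*(-y - 5) + d*(4*y^2 + 23*y + 15) + 60*y^3 + 254*y^2 - 226*y + 20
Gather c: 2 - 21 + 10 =-9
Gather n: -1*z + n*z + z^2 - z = n*z + z^2 - 2*z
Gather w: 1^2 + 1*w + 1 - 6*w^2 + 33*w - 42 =-6*w^2 + 34*w - 40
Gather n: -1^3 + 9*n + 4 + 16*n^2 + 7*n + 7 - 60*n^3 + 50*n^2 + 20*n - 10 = -60*n^3 + 66*n^2 + 36*n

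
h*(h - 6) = h^2 - 6*h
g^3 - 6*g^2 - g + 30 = (g - 5)*(g - 3)*(g + 2)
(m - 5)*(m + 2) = m^2 - 3*m - 10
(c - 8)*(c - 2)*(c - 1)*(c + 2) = c^4 - 9*c^3 + 4*c^2 + 36*c - 32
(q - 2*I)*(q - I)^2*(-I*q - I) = -I*q^4 - 4*q^3 - I*q^3 - 4*q^2 + 5*I*q^2 + 2*q + 5*I*q + 2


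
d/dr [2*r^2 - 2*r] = 4*r - 2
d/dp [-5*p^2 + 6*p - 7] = 6 - 10*p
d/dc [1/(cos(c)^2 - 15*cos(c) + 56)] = (2*cos(c) - 15)*sin(c)/(cos(c)^2 - 15*cos(c) + 56)^2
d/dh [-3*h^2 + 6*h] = 6 - 6*h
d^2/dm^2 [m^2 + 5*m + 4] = 2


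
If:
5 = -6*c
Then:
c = -5/6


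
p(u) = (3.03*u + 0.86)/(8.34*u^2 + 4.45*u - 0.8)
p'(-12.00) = -0.00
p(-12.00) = -0.03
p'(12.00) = -0.00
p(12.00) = 0.03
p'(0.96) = -0.35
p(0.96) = 0.34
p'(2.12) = -0.07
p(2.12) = 0.16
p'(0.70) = -0.70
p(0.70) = 0.47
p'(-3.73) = -0.03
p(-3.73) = -0.11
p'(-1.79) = -0.19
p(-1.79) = -0.25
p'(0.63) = -0.90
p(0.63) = 0.52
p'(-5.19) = -0.02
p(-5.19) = -0.07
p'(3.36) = -0.03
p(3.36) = 0.10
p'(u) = (-16.68*u - 4.45)*(3.03*u + 0.86)/(8.34*u^2 + 4.45*u - 0.8)^2 + 3.03/(8.34*u^2 + 4.45*u - 0.8)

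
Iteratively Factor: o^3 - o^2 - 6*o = (o + 2)*(o^2 - 3*o) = o*(o + 2)*(o - 3)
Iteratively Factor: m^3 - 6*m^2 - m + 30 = (m - 3)*(m^2 - 3*m - 10) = (m - 3)*(m + 2)*(m - 5)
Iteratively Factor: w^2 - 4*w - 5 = (w + 1)*(w - 5)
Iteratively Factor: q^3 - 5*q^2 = (q - 5)*(q^2) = q*(q - 5)*(q)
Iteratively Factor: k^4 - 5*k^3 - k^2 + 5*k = (k + 1)*(k^3 - 6*k^2 + 5*k) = k*(k + 1)*(k^2 - 6*k + 5) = k*(k - 5)*(k + 1)*(k - 1)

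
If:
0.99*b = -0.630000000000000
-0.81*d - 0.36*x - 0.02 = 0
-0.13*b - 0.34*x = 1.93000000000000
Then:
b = -0.64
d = 2.39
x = -5.43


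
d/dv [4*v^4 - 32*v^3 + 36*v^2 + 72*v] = 16*v^3 - 96*v^2 + 72*v + 72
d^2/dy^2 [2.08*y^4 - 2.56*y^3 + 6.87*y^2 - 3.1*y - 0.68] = 24.96*y^2 - 15.36*y + 13.74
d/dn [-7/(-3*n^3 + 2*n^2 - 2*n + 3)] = 7*(-9*n^2 + 4*n - 2)/(3*n^3 - 2*n^2 + 2*n - 3)^2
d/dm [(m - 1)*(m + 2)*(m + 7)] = 3*m^2 + 16*m + 5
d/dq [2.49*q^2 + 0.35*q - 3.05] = 4.98*q + 0.35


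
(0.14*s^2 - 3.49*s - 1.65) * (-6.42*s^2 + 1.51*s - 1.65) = -0.8988*s^4 + 22.6172*s^3 + 5.0921*s^2 + 3.267*s + 2.7225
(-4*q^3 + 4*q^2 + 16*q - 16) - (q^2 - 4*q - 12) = -4*q^3 + 3*q^2 + 20*q - 4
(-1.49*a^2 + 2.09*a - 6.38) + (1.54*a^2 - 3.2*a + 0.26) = 0.05*a^2 - 1.11*a - 6.12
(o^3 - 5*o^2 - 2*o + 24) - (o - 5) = o^3 - 5*o^2 - 3*o + 29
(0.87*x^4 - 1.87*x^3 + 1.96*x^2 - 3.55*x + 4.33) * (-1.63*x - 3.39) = -1.4181*x^5 + 0.0987999999999998*x^4 + 3.1445*x^3 - 0.857900000000001*x^2 + 4.9766*x - 14.6787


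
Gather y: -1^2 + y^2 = y^2 - 1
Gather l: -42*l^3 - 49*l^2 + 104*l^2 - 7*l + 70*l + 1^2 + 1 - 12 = -42*l^3 + 55*l^2 + 63*l - 10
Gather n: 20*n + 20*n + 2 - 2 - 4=40*n - 4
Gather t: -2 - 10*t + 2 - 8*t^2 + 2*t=-8*t^2 - 8*t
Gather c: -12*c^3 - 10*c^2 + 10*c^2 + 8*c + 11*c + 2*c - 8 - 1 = -12*c^3 + 21*c - 9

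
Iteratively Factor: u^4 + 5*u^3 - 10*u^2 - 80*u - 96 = (u + 4)*(u^3 + u^2 - 14*u - 24) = (u - 4)*(u + 4)*(u^2 + 5*u + 6) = (u - 4)*(u + 3)*(u + 4)*(u + 2)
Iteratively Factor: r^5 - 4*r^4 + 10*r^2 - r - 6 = (r - 1)*(r^4 - 3*r^3 - 3*r^2 + 7*r + 6) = (r - 1)*(r + 1)*(r^3 - 4*r^2 + r + 6) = (r - 2)*(r - 1)*(r + 1)*(r^2 - 2*r - 3) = (r - 3)*(r - 2)*(r - 1)*(r + 1)*(r + 1)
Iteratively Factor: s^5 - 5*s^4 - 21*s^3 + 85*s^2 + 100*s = (s + 1)*(s^4 - 6*s^3 - 15*s^2 + 100*s) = s*(s + 1)*(s^3 - 6*s^2 - 15*s + 100) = s*(s - 5)*(s + 1)*(s^2 - s - 20) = s*(s - 5)^2*(s + 1)*(s + 4)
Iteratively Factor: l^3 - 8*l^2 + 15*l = (l)*(l^2 - 8*l + 15) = l*(l - 3)*(l - 5)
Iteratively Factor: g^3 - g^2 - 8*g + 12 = (g + 3)*(g^2 - 4*g + 4) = (g - 2)*(g + 3)*(g - 2)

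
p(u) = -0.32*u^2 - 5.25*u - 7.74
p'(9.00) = -11.01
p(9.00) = -80.91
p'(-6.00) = -1.41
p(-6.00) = 12.24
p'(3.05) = -7.20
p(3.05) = -26.73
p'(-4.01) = -2.68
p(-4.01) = 8.17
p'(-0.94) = -4.65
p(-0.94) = -3.09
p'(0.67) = -5.68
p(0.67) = -11.40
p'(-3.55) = -2.98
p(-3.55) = 6.86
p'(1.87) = -6.45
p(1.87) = -18.68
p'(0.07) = -5.29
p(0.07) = -8.11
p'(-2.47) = -3.67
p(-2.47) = 3.28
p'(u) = -0.64*u - 5.25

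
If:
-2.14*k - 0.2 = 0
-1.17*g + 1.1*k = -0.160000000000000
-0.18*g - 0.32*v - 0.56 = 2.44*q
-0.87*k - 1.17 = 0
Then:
No Solution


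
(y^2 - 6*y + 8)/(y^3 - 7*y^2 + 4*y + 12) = (y - 4)/(y^2 - 5*y - 6)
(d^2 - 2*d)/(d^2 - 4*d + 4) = d/(d - 2)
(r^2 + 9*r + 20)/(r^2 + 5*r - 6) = (r^2 + 9*r + 20)/(r^2 + 5*r - 6)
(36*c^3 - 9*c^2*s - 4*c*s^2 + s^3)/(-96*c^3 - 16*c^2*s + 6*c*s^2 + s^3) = (-9*c^2 + s^2)/(24*c^2 + 10*c*s + s^2)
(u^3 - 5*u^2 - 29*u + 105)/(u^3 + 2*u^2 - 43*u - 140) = (u - 3)/(u + 4)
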